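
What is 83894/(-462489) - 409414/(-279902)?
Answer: 82933686529/64725798039 ≈ 1.2813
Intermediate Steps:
83894/(-462489) - 409414/(-279902) = 83894*(-1/462489) - 409414*(-1/279902) = -83894/462489 + 204707/139951 = 82933686529/64725798039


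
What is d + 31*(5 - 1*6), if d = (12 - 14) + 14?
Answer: -19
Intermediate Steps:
d = 12 (d = -2 + 14 = 12)
d + 31*(5 - 1*6) = 12 + 31*(5 - 1*6) = 12 + 31*(5 - 6) = 12 + 31*(-1) = 12 - 31 = -19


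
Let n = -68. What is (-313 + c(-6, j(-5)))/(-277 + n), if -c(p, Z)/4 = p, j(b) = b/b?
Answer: 289/345 ≈ 0.83768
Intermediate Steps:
j(b) = 1
c(p, Z) = -4*p
(-313 + c(-6, j(-5)))/(-277 + n) = (-313 - 4*(-6))/(-277 - 68) = (-313 + 24)/(-345) = -289*(-1/345) = 289/345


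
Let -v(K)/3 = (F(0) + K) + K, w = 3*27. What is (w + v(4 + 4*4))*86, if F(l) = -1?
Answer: -3096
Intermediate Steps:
w = 81
v(K) = 3 - 6*K (v(K) = -3*((-1 + K) + K) = -3*(-1 + 2*K) = 3 - 6*K)
(w + v(4 + 4*4))*86 = (81 + (3 - 6*(4 + 4*4)))*86 = (81 + (3 - 6*(4 + 16)))*86 = (81 + (3 - 6*20))*86 = (81 + (3 - 120))*86 = (81 - 117)*86 = -36*86 = -3096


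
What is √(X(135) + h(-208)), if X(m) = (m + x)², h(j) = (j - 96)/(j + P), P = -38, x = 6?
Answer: √300798345/123 ≈ 141.00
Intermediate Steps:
h(j) = (-96 + j)/(-38 + j) (h(j) = (j - 96)/(j - 38) = (-96 + j)/(-38 + j))
X(m) = (6 + m)² (X(m) = (m + 6)² = (6 + m)²)
√(X(135) + h(-208)) = √((6 + 135)² + (-96 - 208)/(-38 - 208)) = √(141² - 304/(-246)) = √(19881 - 1/246*(-304)) = √(19881 + 152/123) = √(2445515/123) = √300798345/123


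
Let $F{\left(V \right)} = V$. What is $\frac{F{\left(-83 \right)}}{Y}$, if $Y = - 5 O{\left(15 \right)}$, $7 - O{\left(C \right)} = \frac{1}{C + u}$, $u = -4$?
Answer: $\frac{913}{380} \approx 2.4026$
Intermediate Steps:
$O{\left(C \right)} = 7 - \frac{1}{-4 + C}$ ($O{\left(C \right)} = 7 - \frac{1}{C - 4} = 7 - \frac{1}{-4 + C}$)
$Y = - \frac{380}{11}$ ($Y = - 5 \frac{-29 + 7 \cdot 15}{-4 + 15} = - 5 \frac{-29 + 105}{11} = - 5 \cdot \frac{1}{11} \cdot 76 = \left(-5\right) \frac{76}{11} = - \frac{380}{11} \approx -34.545$)
$\frac{F{\left(-83 \right)}}{Y} = - \frac{83}{- \frac{380}{11}} = \left(-83\right) \left(- \frac{11}{380}\right) = \frac{913}{380}$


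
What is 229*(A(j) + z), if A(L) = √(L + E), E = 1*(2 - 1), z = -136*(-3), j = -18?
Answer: 93432 + 229*I*√17 ≈ 93432.0 + 944.19*I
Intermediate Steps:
z = 408
E = 1 (E = 1*1 = 1)
A(L) = √(1 + L) (A(L) = √(L + 1) = √(1 + L))
229*(A(j) + z) = 229*(√(1 - 18) + 408) = 229*(√(-17) + 408) = 229*(I*√17 + 408) = 229*(408 + I*√17) = 93432 + 229*I*√17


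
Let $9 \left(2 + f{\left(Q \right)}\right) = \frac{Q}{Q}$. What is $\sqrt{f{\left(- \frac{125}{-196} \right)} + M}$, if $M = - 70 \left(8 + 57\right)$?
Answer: $\frac{i \sqrt{40967}}{3} \approx 67.468 i$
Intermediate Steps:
$M = -4550$ ($M = \left(-70\right) 65 = -4550$)
$f{\left(Q \right)} = - \frac{17}{9}$ ($f{\left(Q \right)} = -2 + \frac{Q \frac{1}{Q}}{9} = -2 + \frac{1}{9} \cdot 1 = -2 + \frac{1}{9} = - \frac{17}{9}$)
$\sqrt{f{\left(- \frac{125}{-196} \right)} + M} = \sqrt{- \frac{17}{9} - 4550} = \sqrt{- \frac{40967}{9}} = \frac{i \sqrt{40967}}{3}$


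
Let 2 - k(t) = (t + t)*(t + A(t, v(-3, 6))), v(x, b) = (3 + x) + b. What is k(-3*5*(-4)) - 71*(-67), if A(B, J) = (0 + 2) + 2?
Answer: -2921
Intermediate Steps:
v(x, b) = 3 + b + x
A(B, J) = 4 (A(B, J) = 2 + 2 = 4)
k(t) = 2 - 2*t*(4 + t) (k(t) = 2 - (t + t)*(t + 4) = 2 - 2*t*(4 + t))
k(-3*5*(-4)) - 71*(-67) = (2 - 8*(-3*5)*(-4) - 2*(-3*5*(-4))²) - 71*(-67) = (2 - (-120)*(-4) - 2*(-15*(-4))²) + 4757 = (2 - 8*60 - 2*60²) + 4757 = (2 - 480 - 2*3600) + 4757 = (2 - 480 - 7200) + 4757 = -7678 + 4757 = -2921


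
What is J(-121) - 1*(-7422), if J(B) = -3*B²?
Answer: -36501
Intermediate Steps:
J(-121) - 1*(-7422) = -3*(-121)² - 1*(-7422) = -3*14641 + 7422 = -43923 + 7422 = -36501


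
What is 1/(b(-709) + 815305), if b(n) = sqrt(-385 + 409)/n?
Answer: 409838332705/334143241846050001 + 1418*sqrt(6)/334143241846050001 ≈ 1.2265e-6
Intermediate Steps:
b(n) = 2*sqrt(6)/n (b(n) = sqrt(24)/n = (2*sqrt(6))/n = 2*sqrt(6)/n)
1/(b(-709) + 815305) = 1/(2*sqrt(6)/(-709) + 815305) = 1/(2*sqrt(6)*(-1/709) + 815305) = 1/(-2*sqrt(6)/709 + 815305) = 1/(815305 - 2*sqrt(6)/709)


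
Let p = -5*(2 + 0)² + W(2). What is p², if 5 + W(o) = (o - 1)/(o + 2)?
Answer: 9801/16 ≈ 612.56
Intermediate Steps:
W(o) = -5 + (-1 + o)/(2 + o) (W(o) = -5 + (o - 1)/(o + 2) = -5 + (-1 + o)/(2 + o))
p = -99/4 (p = -5*(2 + 0)² + (-11 - 4*2)/(2 + 2) = -5*2² + (-11 - 8)/4 = -5*4 + (¼)*(-19) = -20 - 19/4 = -99/4 ≈ -24.750)
p² = (-99/4)² = 9801/16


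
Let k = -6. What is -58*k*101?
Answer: 35148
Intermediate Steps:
-58*k*101 = -58*(-6)*101 = 348*101 = 35148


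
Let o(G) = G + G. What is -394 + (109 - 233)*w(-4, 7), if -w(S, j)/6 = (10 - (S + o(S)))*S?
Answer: -65866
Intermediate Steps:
o(G) = 2*G
w(S, j) = -6*S*(10 - 3*S) (w(S, j) = -6*(10 - (S + 2*S))*S = -6*(10 - 3*S)*S = -6*S*(10 - 3*S))
-394 + (109 - 233)*w(-4, 7) = -394 + (109 - 233)*(6*(-4)*(-10 + 3*(-4))) = -394 - 744*(-4)*(-10 - 12) = -394 - 744*(-4)*(-22) = -394 - 124*528 = -394 - 65472 = -65866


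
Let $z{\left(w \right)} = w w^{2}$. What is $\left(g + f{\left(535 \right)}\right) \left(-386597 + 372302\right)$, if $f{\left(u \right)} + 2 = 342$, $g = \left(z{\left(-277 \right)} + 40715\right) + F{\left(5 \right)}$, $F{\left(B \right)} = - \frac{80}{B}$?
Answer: $303238319730$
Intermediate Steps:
$z{\left(w \right)} = w^{3}$
$g = -21213234$ ($g = \left(\left(-277\right)^{3} + 40715\right) - \frac{80}{5} = \left(-21253933 + 40715\right) - 16 = -21213218 - 16 = -21213234$)
$f{\left(u \right)} = 340$ ($f{\left(u \right)} = -2 + 342 = 340$)
$\left(g + f{\left(535 \right)}\right) \left(-386597 + 372302\right) = \left(-21213234 + 340\right) \left(-386597 + 372302\right) = \left(-21212894\right) \left(-14295\right) = 303238319730$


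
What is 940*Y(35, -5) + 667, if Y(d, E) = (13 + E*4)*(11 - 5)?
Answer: -38813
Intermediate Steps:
Y(d, E) = 78 + 24*E (Y(d, E) = (13 + 4*E)*6 = 78 + 24*E)
940*Y(35, -5) + 667 = 940*(78 + 24*(-5)) + 667 = 940*(78 - 120) + 667 = 940*(-42) + 667 = -39480 + 667 = -38813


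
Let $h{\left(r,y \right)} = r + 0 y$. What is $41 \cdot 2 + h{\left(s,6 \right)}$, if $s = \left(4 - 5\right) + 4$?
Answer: $85$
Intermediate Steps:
$s = 3$ ($s = -1 + 4 = 3$)
$h{\left(r,y \right)} = r$ ($h{\left(r,y \right)} = r + 0 = r$)
$41 \cdot 2 + h{\left(s,6 \right)} = 41 \cdot 2 + 3 = 82 + 3 = 85$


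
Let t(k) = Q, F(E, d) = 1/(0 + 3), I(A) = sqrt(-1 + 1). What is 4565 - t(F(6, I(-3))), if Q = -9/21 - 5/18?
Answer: 575279/126 ≈ 4565.7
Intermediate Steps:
I(A) = 0 (I(A) = sqrt(0) = 0)
F(E, d) = 1/3
Q = -89/126 (Q = -9*1/21 - 5*1/18 = -3/7 - 5/18 = -89/126 ≈ -0.70635)
t(k) = -89/126
4565 - t(F(6, I(-3))) = 4565 - 1*(-89/126) = 4565 + 89/126 = 575279/126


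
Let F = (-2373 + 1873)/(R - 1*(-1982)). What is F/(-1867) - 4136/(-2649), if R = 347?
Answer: 17985657548/11518495707 ≈ 1.5615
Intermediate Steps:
F = -500/2329 (F = (-2373 + 1873)/(347 - 1*(-1982)) = -500/(347 + 1982) = -500/2329 ≈ -0.21468)
F/(-1867) - 4136/(-2649) = -500/2329/(-1867) - 4136/(-2649) = -500/2329*(-1/1867) - 4136*(-1/2649) = 500/4348243 + 4136/2649 = 17985657548/11518495707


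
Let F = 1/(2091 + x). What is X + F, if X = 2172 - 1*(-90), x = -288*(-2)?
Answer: 6032755/2667 ≈ 2262.0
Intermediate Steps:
x = 576
X = 2262 (X = 2172 + 90 = 2262)
F = 1/2667 (F = 1/(2091 + 576) = 1/2667 ≈ 0.00037495)
X + F = 2262 + 1/2667 = 6032755/2667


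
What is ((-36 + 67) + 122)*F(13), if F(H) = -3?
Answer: -459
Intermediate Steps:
((-36 + 67) + 122)*F(13) = ((-36 + 67) + 122)*(-3) = (31 + 122)*(-3) = 153*(-3) = -459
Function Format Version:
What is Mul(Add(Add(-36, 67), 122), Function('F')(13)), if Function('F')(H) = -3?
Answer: -459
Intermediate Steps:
Mul(Add(Add(-36, 67), 122), Function('F')(13)) = Mul(Add(Add(-36, 67), 122), -3) = Mul(Add(31, 122), -3) = Mul(153, -3) = -459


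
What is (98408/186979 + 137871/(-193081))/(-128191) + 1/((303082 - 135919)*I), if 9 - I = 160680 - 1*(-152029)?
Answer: 354308046443638834991/241912297171804293893940900 ≈ 1.4646e-6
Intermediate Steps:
I = -312700 (I = 9 - (160680 - 1*(-152029)) = 9 - (160680 + 152029) = 9 - 1*312709 = 9 - 312709 = -312700)
(98408/186979 + 137871/(-193081))/(-128191) + 1/((303082 - 135919)*I) = (98408/186979 + 137871/(-193081))/(-128191) + 1/((303082 - 135919)*(-312700)) = (98408*(1/186979) + 137871*(-1/193081))*(-1/128191) - 1/312700/167163 = (98408/186979 - 137871/193081)*(-1/128191) + (1/167163)*(-1/312700) = -6778266661/36102092299*(-1/128191) - 1/52271870100 = 6778266661/4627963313901109 - 1/52271870100 = 354308046443638834991/241912297171804293893940900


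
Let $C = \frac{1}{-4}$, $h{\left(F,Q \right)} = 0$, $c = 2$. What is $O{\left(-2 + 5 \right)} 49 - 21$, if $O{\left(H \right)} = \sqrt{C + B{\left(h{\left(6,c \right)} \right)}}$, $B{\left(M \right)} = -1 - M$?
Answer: $-21 + \frac{49 i \sqrt{5}}{2} \approx -21.0 + 54.784 i$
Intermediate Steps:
$C = - \frac{1}{4} \approx -0.25$
$O{\left(H \right)} = \frac{i \sqrt{5}}{2}$ ($O{\left(H \right)} = \sqrt{- \frac{1}{4} - 1} = \sqrt{- \frac{5}{4}} = \frac{i \sqrt{5}}{2}$)
$O{\left(-2 + 5 \right)} 49 - 21 = \frac{i \sqrt{5}}{2} \cdot 49 - 21 = \frac{49 i \sqrt{5}}{2} - 21 = -21 + \frac{49 i \sqrt{5}}{2}$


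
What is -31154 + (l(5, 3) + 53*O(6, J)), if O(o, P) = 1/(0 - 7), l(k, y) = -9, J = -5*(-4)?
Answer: -218194/7 ≈ -31171.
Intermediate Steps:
J = 20
O(o, P) = -⅐ (O(o, P) = 1/(-7) = -⅐)
-31154 + (l(5, 3) + 53*O(6, J)) = -31154 + (-9 + 53*(-⅐)) = -31154 + (-9 - 53/7) = -31154 - 116/7 = -218194/7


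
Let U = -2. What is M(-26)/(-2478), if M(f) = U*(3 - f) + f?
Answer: 2/59 ≈ 0.033898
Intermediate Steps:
M(f) = -6 + 3*f (M(f) = -2*(3 - f) + f = (-6 + 2*f) + f = -6 + 3*f)
M(-26)/(-2478) = (-6 + 3*(-26))/(-2478) = (-6 - 78)*(-1/2478) = -84*(-1/2478) = 2/59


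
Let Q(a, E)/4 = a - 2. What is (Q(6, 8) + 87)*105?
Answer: 10815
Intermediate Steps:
Q(a, E) = -8 + 4*a (Q(a, E) = 4*(a - 2) = 4*(-2 + a) = -8 + 4*a)
(Q(6, 8) + 87)*105 = ((-8 + 4*6) + 87)*105 = ((-8 + 24) + 87)*105 = (16 + 87)*105 = 103*105 = 10815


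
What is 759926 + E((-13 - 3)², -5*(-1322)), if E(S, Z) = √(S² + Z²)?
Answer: 759926 + 2*√10939409 ≈ 7.6654e+5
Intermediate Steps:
759926 + E((-13 - 3)², -5*(-1322)) = 759926 + √(((-13 - 3)²)² + (-5*(-1322))²) = 759926 + √(((-16)²)² + 6610²) = 759926 + √(256² + 43692100) = 759926 + √(65536 + 43692100) = 759926 + √43757636 = 759926 + 2*√10939409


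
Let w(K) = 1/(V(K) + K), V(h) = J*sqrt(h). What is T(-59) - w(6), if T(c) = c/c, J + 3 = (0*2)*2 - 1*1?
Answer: 11/10 + sqrt(6)/15 ≈ 1.2633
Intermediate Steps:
J = -4 (J = -3 + ((0*2)*2 - 1*1) = -3 + (0*2 - 1) = -3 + (0 - 1) = -3 - 1 = -4)
T(c) = 1
V(h) = -4*sqrt(h)
w(K) = 1/(K - 4*sqrt(K)) (w(K) = 1/(-4*sqrt(K) + K) = 1/(K - 4*sqrt(K)))
T(-59) - w(6) = 1 - 1/(6 - 4*sqrt(6))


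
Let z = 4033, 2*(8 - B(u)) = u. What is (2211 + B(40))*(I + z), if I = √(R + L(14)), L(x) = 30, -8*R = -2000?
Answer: 8868567 + 4398*√70 ≈ 8.9054e+6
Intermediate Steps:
R = 250 (R = -⅛*(-2000) = 250)
B(u) = 8 - u/2
I = 2*√70 (I = √(250 + 30) = √280 = 2*√70 ≈ 16.733)
(2211 + B(40))*(I + z) = (2211 + (8 - ½*40))*(2*√70 + 4033) = (2211 + (8 - 20))*(4033 + 2*√70) = (2211 - 12)*(4033 + 2*√70) = 2199*(4033 + 2*√70) = 8868567 + 4398*√70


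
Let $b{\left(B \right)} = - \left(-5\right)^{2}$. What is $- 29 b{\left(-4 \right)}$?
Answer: $725$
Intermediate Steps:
$b{\left(B \right)} = -25$ ($b{\left(B \right)} = \left(-1\right) 25 = -25$)
$- 29 b{\left(-4 \right)} = \left(-29\right) \left(-25\right) = 725$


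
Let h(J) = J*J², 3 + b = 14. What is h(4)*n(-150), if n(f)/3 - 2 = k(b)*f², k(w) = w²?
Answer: 522720384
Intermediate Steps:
b = 11 (b = -3 + 14 = 11)
h(J) = J³
n(f) = 6 + 363*f² (n(f) = 6 + 3*(11²*f²) = 6 + 3*(121*f²) = 6 + 363*f²)
h(4)*n(-150) = 4³*(6 + 363*(-150)²) = 64*(6 + 363*22500) = 64*(6 + 8167500) = 64*8167506 = 522720384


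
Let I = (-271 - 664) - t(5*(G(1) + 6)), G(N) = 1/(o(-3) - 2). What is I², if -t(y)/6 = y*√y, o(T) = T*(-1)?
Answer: 2417725 - 392700*√35 ≈ 94481.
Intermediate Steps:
o(T) = -T
G(N) = 1 (G(N) = 1/(-1*(-3) - 2) = 1/(3 - 2) = 1/1 = 1)
t(y) = -6*y^(3/2) (t(y) = -6*y*√y = -6*y^(3/2))
I = -935 + 210*√35 (I = (-271 - 664) - (-6)*(5*(1 + 6))^(3/2) = -935 - (-6)*(5*7)^(3/2) = -935 - (-6)*35^(3/2) = -935 - (-6)*35*√35 = -935 - (-210)*√35 = -935 + 210*√35 ≈ 307.38)
I² = (-935 + 210*√35)²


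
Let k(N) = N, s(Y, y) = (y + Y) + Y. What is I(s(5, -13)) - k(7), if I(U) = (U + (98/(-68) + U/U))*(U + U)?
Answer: 232/17 ≈ 13.647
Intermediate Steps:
s(Y, y) = y + 2*Y (s(Y, y) = (Y + y) + Y = y + 2*Y)
I(U) = 2*U*(-15/34 + U) (I(U) = (U + (98*(-1/68) + 1))*(2*U) = (U + (-49/34 + 1))*(2*U) = (U - 15/34)*(2*U) = (-15/34 + U)*(2*U) = 2*U*(-15/34 + U))
I(s(5, -13)) - k(7) = (-13 + 2*5)*(-15 + 34*(-13 + 2*5))/17 - 1*7 = (-13 + 10)*(-15 + 34*(-13 + 10))/17 - 7 = (1/17)*(-3)*(-15 + 34*(-3)) - 7 = (1/17)*(-3)*(-15 - 102) - 7 = (1/17)*(-3)*(-117) - 7 = 351/17 - 7 = 232/17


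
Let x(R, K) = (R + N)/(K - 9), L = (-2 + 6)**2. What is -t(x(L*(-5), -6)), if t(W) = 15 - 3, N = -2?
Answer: -12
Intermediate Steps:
L = 16 (L = 4**2 = 16)
x(R, K) = (-2 + R)/(-9 + K) (x(R, K) = (R - 2)/(K - 9) = (-2 + R)/(-9 + K))
t(W) = 12
-t(x(L*(-5), -6)) = -1*12 = -12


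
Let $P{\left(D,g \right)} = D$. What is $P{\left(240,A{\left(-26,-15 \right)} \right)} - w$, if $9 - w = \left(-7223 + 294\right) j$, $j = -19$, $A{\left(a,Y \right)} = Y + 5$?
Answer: $131882$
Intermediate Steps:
$A{\left(a,Y \right)} = 5 + Y$
$w = -131642$ ($w = 9 - \left(-7223 + 294\right) \left(-19\right) = 9 - \left(-6929\right) \left(-19\right) = 9 - 131651 = -131642$)
$P{\left(240,A{\left(-26,-15 \right)} \right)} - w = 240 - -131642 = 240 + 131642 = 131882$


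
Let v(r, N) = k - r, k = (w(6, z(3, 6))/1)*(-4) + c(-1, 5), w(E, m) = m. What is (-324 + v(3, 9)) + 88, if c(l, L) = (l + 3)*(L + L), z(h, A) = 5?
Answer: -239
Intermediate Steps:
c(l, L) = 2*L*(3 + l) (c(l, L) = (3 + l)*(2*L) = 2*L*(3 + l))
k = 0 (k = (5/1)*(-4) + 2*5*(3 - 1) = (5*1)*(-4) + 2*5*2 = 5*(-4) + 20 = -20 + 20 = 0)
v(r, N) = -r (v(r, N) = 0 - r = -r)
(-324 + v(3, 9)) + 88 = (-324 - 1*3) + 88 = (-324 - 3) + 88 = -327 + 88 = -239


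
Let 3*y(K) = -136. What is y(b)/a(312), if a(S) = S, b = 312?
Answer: -17/117 ≈ -0.14530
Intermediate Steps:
y(K) = -136/3 (y(K) = (⅓)*(-136) = -136/3)
y(b)/a(312) = -136/3/312 = -136/3*1/312 = -17/117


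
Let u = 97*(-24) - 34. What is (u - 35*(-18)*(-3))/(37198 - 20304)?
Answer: -2126/8447 ≈ -0.25169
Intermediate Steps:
u = -2362 (u = -2328 - 34 = -2362)
(u - 35*(-18)*(-3))/(37198 - 20304) = (-2362 - 35*(-18)*(-3))/(37198 - 20304) = (-2362 + 630*(-3))/16894 = (-2362 - 1890)*(1/16894) = -4252*1/16894 = -2126/8447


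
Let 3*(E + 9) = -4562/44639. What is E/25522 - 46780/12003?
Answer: -17766732617685/4558245508558 ≈ -3.8977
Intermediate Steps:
E = -1209815/133917 (E = -9 + (-4562/44639)/3 = -9 + (-4562*1/44639)/3 = -9 + (⅓)*(-4562/44639) = -9 - 4562/133917 = -1209815/133917 ≈ -9.0341)
E/25522 - 46780/12003 = -1209815/133917/25522 - 46780/12003 = -1209815/133917*1/25522 - 46780*1/12003 = -1209815/3417829674 - 46780/12003 = -17766732617685/4558245508558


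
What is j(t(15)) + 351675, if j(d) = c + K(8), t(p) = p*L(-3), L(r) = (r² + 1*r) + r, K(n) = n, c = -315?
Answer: 351368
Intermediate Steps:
L(r) = r² + 2*r (L(r) = (r² + r) + r = (r + r²) + r = r² + 2*r)
t(p) = 3*p (t(p) = p*(-3*(2 - 3)) = p*(-3*(-1)) = p*3 = 3*p)
j(d) = -307 (j(d) = -315 + 8 = -307)
j(t(15)) + 351675 = -307 + 351675 = 351368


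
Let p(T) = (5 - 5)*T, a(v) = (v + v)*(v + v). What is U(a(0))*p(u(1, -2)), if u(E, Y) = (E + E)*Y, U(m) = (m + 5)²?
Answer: 0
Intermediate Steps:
a(v) = 4*v² (a(v) = (2*v)*(2*v) = 4*v²)
U(m) = (5 + m)²
u(E, Y) = 2*E*Y (u(E, Y) = (2*E)*Y = 2*E*Y)
p(T) = 0 (p(T) = 0*T = 0)
U(a(0))*p(u(1, -2)) = (5 + 4*0²)²*0 = (5 + 4*0)²*0 = (5 + 0)²*0 = 5²*0 = 25*0 = 0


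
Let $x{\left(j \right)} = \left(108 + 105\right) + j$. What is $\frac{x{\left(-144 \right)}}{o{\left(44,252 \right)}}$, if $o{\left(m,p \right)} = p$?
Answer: $\frac{23}{84} \approx 0.27381$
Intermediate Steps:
$x{\left(j \right)} = 213 + j$
$\frac{x{\left(-144 \right)}}{o{\left(44,252 \right)}} = \frac{213 - 144}{252} = 69 \cdot \frac{1}{252} = \frac{23}{84}$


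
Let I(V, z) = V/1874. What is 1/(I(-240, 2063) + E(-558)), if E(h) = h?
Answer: -937/522966 ≈ -0.0017917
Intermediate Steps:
I(V, z) = V/1874 (I(V, z) = V*(1/1874) = V/1874)
1/(I(-240, 2063) + E(-558)) = 1/((1/1874)*(-240) - 558) = 1/(-120/937 - 558) = 1/(-522966/937) = -937/522966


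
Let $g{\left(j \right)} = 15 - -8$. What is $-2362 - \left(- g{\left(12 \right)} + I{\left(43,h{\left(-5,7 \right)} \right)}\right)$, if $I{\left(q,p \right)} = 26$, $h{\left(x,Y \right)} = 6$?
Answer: $-2365$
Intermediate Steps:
$g{\left(j \right)} = 23$ ($g{\left(j \right)} = 15 + 8 = 23$)
$-2362 - \left(- g{\left(12 \right)} + I{\left(43,h{\left(-5,7 \right)} \right)}\right) = -2362 + \left(23 - 26\right) = -2362 - 3 = -2365$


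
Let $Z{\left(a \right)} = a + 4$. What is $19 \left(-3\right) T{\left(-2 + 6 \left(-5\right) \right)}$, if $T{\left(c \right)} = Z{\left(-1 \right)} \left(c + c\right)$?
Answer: $10944$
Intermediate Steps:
$Z{\left(a \right)} = 4 + a$
$T{\left(c \right)} = 6 c$ ($T{\left(c \right)} = \left(4 - 1\right) \left(c + c\right) = 3 \cdot 2 c = 6 c$)
$19 \left(-3\right) T{\left(-2 + 6 \left(-5\right) \right)} = 19 \left(-3\right) 6 \left(-2 + 6 \left(-5\right)\right) = - 57 \cdot 6 \left(-2 - 30\right) = - 57 \cdot 6 \left(-32\right) = \left(-57\right) \left(-192\right) = 10944$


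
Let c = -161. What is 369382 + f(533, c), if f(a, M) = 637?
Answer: 370019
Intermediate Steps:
369382 + f(533, c) = 369382 + 637 = 370019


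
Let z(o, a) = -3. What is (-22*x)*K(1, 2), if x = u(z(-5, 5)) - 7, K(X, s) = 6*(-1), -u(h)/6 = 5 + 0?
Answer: -4884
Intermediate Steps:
u(h) = -30 (u(h) = -6*(5 + 0) = -6*5 = -30)
K(X, s) = -6
x = -37 (x = -30 - 7 = -37)
(-22*x)*K(1, 2) = -22*(-37)*(-6) = 814*(-6) = -4884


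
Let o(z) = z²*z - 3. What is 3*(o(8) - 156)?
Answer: 1059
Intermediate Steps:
o(z) = -3 + z³ (o(z) = z³ - 3 = -3 + z³)
3*(o(8) - 156) = 3*((-3 + 8³) - 156) = 3*((-3 + 512) - 156) = 3*(509 - 156) = 3*353 = 1059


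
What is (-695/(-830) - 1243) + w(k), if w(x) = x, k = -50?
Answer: -214499/166 ≈ -1292.2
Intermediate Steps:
(-695/(-830) - 1243) + w(k) = (-695/(-830) - 1243) - 50 = (-695*(-1/830) - 1243) - 50 = (139/166 - 1243) - 50 = -206199/166 - 50 = -214499/166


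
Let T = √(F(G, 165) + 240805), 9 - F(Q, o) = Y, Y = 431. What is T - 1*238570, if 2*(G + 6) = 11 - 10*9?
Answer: -238570 + 41*√143 ≈ -2.3808e+5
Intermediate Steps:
G = -91/2 (G = -6 + (11 - 10*9)/2 = -6 + (11 - 90)/2 = -6 + (½)*(-79) = -6 - 79/2 = -91/2 ≈ -45.500)
F(Q, o) = -422 (F(Q, o) = 9 - 1*431 = 9 - 431 = -422)
T = 41*√143 (T = √(-422 + 240805) = √240383 = 41*√143 ≈ 490.29)
T - 1*238570 = 41*√143 - 1*238570 = 41*√143 - 238570 = -238570 + 41*√143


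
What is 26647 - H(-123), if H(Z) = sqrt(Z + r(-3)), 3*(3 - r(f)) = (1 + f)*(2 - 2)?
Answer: 26647 - 2*I*sqrt(30) ≈ 26647.0 - 10.954*I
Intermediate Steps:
r(f) = 3 (r(f) = 3 - (1 + f)*(2 - 2)/3 = 3 - (1 + f)*0/3 = 3 - 1/3*0 = 3 + 0 = 3)
H(Z) = sqrt(3 + Z) (H(Z) = sqrt(Z + 3) = sqrt(3 + Z))
26647 - H(-123) = 26647 - sqrt(3 - 123) = 26647 - sqrt(-120) = 26647 - 2*I*sqrt(30)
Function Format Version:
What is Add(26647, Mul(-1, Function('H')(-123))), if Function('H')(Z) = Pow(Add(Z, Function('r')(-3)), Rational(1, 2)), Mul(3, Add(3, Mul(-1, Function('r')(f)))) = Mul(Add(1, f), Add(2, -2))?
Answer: Add(26647, Mul(-2, I, Pow(30, Rational(1, 2)))) ≈ Add(26647., Mul(-10.954, I))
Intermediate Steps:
Function('r')(f) = 3 (Function('r')(f) = Add(3, Mul(Rational(-1, 3), Mul(Add(1, f), Add(2, -2)))) = Add(3, Mul(Rational(-1, 3), Mul(Add(1, f), 0))) = Add(3, Mul(Rational(-1, 3), 0)) = Add(3, 0) = 3)
Function('H')(Z) = Pow(Add(3, Z), Rational(1, 2)) (Function('H')(Z) = Pow(Add(Z, 3), Rational(1, 2)) = Pow(Add(3, Z), Rational(1, 2)))
Add(26647, Mul(-1, Function('H')(-123))) = Add(26647, Mul(-1, Pow(Add(3, -123), Rational(1, 2)))) = Add(26647, Mul(-1, Pow(-120, Rational(1, 2)))) = Add(26647, Mul(-1, Mul(2, I, Pow(30, Rational(1, 2))))) = Add(26647, Mul(-2, I, Pow(30, Rational(1, 2))))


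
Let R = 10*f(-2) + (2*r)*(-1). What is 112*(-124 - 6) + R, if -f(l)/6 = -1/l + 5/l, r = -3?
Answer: -14434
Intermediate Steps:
f(l) = -24/l (f(l) = -6*(-1/l + 5/l) = -24/l)
R = 126 (R = 10*(-24/(-2)) + (2*(-3))*(-1) = 10*(-24*(-½)) - 6*(-1) = 10*12 + 6 = 120 + 6 = 126)
112*(-124 - 6) + R = 112*(-124 - 6) + 126 = 112*(-130) + 126 = -14560 + 126 = -14434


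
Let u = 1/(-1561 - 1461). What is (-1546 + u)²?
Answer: 21827705472169/9132484 ≈ 2.3901e+6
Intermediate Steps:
u = -1/3022 (u = 1/(-3022) = -1/3022 ≈ -0.00033091)
(-1546 + u)² = (-1546 - 1/3022)² = (-4672013/3022)² = 21827705472169/9132484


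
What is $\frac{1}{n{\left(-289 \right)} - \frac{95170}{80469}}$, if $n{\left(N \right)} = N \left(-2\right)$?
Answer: $\frac{80469}{46415912} \approx 0.0017337$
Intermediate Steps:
$n{\left(N \right)} = - 2 N$
$\frac{1}{n{\left(-289 \right)} - \frac{95170}{80469}} = \frac{1}{\left(-2\right) \left(-289\right) - \frac{95170}{80469}} = \frac{1}{578 - \frac{95170}{80469}} = \frac{1}{\frac{46415912}{80469}} = \frac{80469}{46415912}$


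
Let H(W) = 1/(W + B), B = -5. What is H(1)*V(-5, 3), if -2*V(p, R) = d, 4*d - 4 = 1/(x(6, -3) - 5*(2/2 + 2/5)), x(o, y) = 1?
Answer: 23/192 ≈ 0.11979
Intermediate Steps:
H(W) = 1/(-5 + W) (H(W) = 1/(W - 5) = 1/(-5 + W))
d = 23/24 (d = 1 + 1/(4*(1 - 5*(2/2 + 2/5))) = 1 + 1/(4*(1 - 5*(2*(1/2) + 2*(1/5)))) = 1 + 1/(4*(1 - 5*(1 + 2/5))) = 1 + 1/(4*(1 - 5*7/5)) = 1 + 1/(4*(1 - 7)) = 1 + (1/4)/(-6) = 1 + (1/4)*(-1/6) = 1 - 1/24 = 23/24 ≈ 0.95833)
V(p, R) = -23/48 (V(p, R) = -1/2*23/24 = -23/48)
H(1)*V(-5, 3) = -23/48/(-5 + 1) = -23/48/(-4) = -1/4*(-23/48) = 23/192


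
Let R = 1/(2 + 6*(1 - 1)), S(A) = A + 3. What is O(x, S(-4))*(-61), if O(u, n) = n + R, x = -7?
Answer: 61/2 ≈ 30.500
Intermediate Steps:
S(A) = 3 + A
R = ½ (R = 1/(2 + 6*0) = 1/(2 + 0) = 1/2 = ½ ≈ 0.50000)
O(u, n) = ½ + n (O(u, n) = n + ½ = ½ + n)
O(x, S(-4))*(-61) = (½ + (3 - 4))*(-61) = (½ - 1)*(-61) = -½*(-61) = 61/2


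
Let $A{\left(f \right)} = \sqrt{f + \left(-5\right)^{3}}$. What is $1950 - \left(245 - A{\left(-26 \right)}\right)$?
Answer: $1705 + i \sqrt{151} \approx 1705.0 + 12.288 i$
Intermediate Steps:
$A{\left(f \right)} = \sqrt{-125 + f}$ ($A{\left(f \right)} = \sqrt{f - 125} = \sqrt{-125 + f}$)
$1950 - \left(245 - A{\left(-26 \right)}\right) = 1950 - \left(245 - \sqrt{-125 - 26}\right) = 1950 - \left(245 - \sqrt{-151}\right) = 1950 - \left(245 - i \sqrt{151}\right) = 1705 + i \sqrt{151}$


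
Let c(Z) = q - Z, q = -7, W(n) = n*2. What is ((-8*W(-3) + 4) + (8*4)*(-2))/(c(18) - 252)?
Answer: 12/277 ≈ 0.043321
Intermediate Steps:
W(n) = 2*n
c(Z) = -7 - Z
((-8*W(-3) + 4) + (8*4)*(-2))/(c(18) - 252) = ((-16*(-3) + 4) + (8*4)*(-2))/((-7 - 1*18) - 252) = ((-8*(-6) + 4) + 32*(-2))/((-7 - 18) - 252) = ((48 + 4) - 64)/(-25 - 252) = (52 - 64)/(-277) = -12*(-1/277) = 12/277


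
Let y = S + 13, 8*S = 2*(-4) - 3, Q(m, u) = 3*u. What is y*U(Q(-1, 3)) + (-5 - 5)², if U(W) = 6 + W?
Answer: 2195/8 ≈ 274.38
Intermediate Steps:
S = -11/8 (S = (2*(-4) - 3)/8 = (-8 - 3)/8 = (⅛)*(-11) = -11/8 ≈ -1.3750)
y = 93/8 (y = -11/8 + 13 = 93/8 ≈ 11.625)
y*U(Q(-1, 3)) + (-5 - 5)² = 93*(6 + 3*3)/8 + (-5 - 5)² = 93*(6 + 9)/8 + (-10)² = (93/8)*15 + 100 = 1395/8 + 100 = 2195/8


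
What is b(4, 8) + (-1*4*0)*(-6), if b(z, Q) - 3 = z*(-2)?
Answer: -5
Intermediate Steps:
b(z, Q) = 3 - 2*z (b(z, Q) = 3 + z*(-2) = 3 - 2*z)
b(4, 8) + (-1*4*0)*(-6) = (3 - 2*4) + (-1*4*0)*(-6) = (3 - 8) - 4*0*(-6) = -5 + 0*(-6) = -5 + 0 = -5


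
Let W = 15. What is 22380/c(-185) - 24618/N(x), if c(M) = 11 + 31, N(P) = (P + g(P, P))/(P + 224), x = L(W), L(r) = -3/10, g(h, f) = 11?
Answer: -385094152/749 ≈ -5.1414e+5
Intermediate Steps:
L(r) = -3/10 (L(r) = -3*⅒ = -3/10)
x = -3/10 ≈ -0.30000
N(P) = (11 + P)/(224 + P) (N(P) = (P + 11)/(P + 224) = (11 + P)/(224 + P))
c(M) = 42
22380/c(-185) - 24618/N(x) = 22380/42 - 24618*(224 - 3/10)/(11 - 3/10) = 22380*(1/42) - 24618/((107/10)/(2237/10)) = 3730/7 - 24618/((10/2237)*(107/10)) = 3730/7 - 24618/107/2237 = 3730/7 - 24618*2237/107 = 3730/7 - 55070466/107 = -385094152/749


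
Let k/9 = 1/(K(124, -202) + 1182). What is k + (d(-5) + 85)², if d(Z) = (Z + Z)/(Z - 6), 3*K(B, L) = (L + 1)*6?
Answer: 232186863/31460 ≈ 7380.4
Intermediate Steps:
K(B, L) = 2 + 2*L (K(B, L) = ((L + 1)*6)/3 = ((1 + L)*6)/3 = (6 + 6*L)/3 = 2 + 2*L)
d(Z) = 2*Z/(-6 + Z) (d(Z) = (2*Z)/(-6 + Z) = 2*Z/(-6 + Z))
k = 3/260 (k = 9/((2 + 2*(-202)) + 1182) = 9/((2 - 404) + 1182) = 9/(-402 + 1182) = 9/780 = 9*(1/780) = 3/260 ≈ 0.011538)
k + (d(-5) + 85)² = 3/260 + (2*(-5)/(-6 - 5) + 85)² = 3/260 + (2*(-5)/(-11) + 85)² = 3/260 + (2*(-5)*(-1/11) + 85)² = 3/260 + (10/11 + 85)² = 3/260 + (945/11)² = 3/260 + 893025/121 = 232186863/31460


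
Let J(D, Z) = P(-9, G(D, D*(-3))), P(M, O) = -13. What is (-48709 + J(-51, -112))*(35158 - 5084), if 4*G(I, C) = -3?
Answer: -1465265428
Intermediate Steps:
G(I, C) = -¾ (G(I, C) = (¼)*(-3) = -¾)
J(D, Z) = -13
(-48709 + J(-51, -112))*(35158 - 5084) = (-48709 - 13)*(35158 - 5084) = -48722*30074 = -1465265428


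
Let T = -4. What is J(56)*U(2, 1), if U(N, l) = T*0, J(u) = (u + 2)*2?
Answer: 0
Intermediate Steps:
J(u) = 4 + 2*u (J(u) = (2 + u)*2 = 4 + 2*u)
U(N, l) = 0 (U(N, l) = -4*0 = 0)
J(56)*U(2, 1) = (4 + 2*56)*0 = (4 + 112)*0 = 116*0 = 0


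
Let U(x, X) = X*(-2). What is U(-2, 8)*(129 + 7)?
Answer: -2176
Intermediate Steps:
U(x, X) = -2*X
U(-2, 8)*(129 + 7) = (-2*8)*(129 + 7) = -16*136 = -2176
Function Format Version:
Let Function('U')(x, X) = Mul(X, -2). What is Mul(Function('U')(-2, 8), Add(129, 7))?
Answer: -2176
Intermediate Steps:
Function('U')(x, X) = Mul(-2, X)
Mul(Function('U')(-2, 8), Add(129, 7)) = Mul(Mul(-2, 8), Add(129, 7)) = Mul(-16, 136) = -2176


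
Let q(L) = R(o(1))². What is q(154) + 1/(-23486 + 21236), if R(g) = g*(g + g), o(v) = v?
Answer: 8999/2250 ≈ 3.9996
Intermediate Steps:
R(g) = 2*g² (R(g) = g*(2*g) = 2*g²)
q(L) = 4 (q(L) = (2*1²)² = (2*1)² = 2² = 4)
q(154) + 1/(-23486 + 21236) = 4 + 1/(-23486 + 21236) = 4 + 1/(-2250) = 4 - 1/2250 = 8999/2250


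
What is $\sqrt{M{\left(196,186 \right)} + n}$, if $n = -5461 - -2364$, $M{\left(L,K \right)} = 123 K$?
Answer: $\sqrt{19781} \approx 140.65$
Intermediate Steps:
$n = -3097$ ($n = -5461 + 2364 = -3097$)
$\sqrt{M{\left(196,186 \right)} + n} = \sqrt{123 \cdot 186 - 3097} = \sqrt{22878 - 3097} = \sqrt{19781}$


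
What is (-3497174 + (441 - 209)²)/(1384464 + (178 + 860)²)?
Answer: -1721675/1230954 ≈ -1.3987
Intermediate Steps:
(-3497174 + (441 - 209)²)/(1384464 + (178 + 860)²) = (-3497174 + 232²)/(1384464 + 1038²) = (-3497174 + 53824)/(1384464 + 1077444) = -3443350/2461908 = -3443350*1/2461908 = -1721675/1230954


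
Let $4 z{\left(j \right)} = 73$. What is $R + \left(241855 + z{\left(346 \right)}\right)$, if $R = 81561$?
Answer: $\frac{1293737}{4} \approx 3.2343 \cdot 10^{5}$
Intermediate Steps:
$z{\left(j \right)} = \frac{73}{4}$ ($z{\left(j \right)} = \frac{1}{4} \cdot 73 = \frac{73}{4}$)
$R + \left(241855 + z{\left(346 \right)}\right) = 81561 + \left(241855 + \frac{73}{4}\right) = 81561 + \frac{967493}{4} = \frac{1293737}{4}$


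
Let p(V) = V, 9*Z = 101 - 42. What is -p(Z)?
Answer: -59/9 ≈ -6.5556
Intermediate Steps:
Z = 59/9 (Z = (101 - 42)/9 = (⅑)*59 = 59/9 ≈ 6.5556)
-p(Z) = -1*59/9 = -59/9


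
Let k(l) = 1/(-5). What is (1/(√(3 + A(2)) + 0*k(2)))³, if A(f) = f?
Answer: √5/25 ≈ 0.089443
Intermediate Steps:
k(l) = -⅕
(1/(√(3 + A(2)) + 0*k(2)))³ = (1/(√(3 + 2) + 0*(-⅕)))³ = (1/(√5 + 0))³ = (1/(√5))³ = (√5/5)³ = √5/25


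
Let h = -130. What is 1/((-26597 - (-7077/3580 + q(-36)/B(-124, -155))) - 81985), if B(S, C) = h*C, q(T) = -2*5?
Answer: -1442740/156652741933 ≈ -9.2098e-6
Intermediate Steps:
q(T) = -10
B(S, C) = -130*C
1/((-26597 - (-7077/3580 + q(-36)/B(-124, -155))) - 81985) = 1/((-26597 - (-7077/3580 - 10/((-130*(-155))))) - 81985) = 1/((-26597 - (-7077*1/3580 - 10/20150)) - 81985) = 1/((-26597 - (-7077/3580 - 10*1/20150)) - 81985) = 1/((-26597 - (-7077/3580 - 1/2015)) - 81985) = 1/((-26597 - 1*(-2852747/1442740)) - 81985) = 1/((-26597 + 2852747/1442740) - 81985) = 1/(-38369703033/1442740 - 81985) = 1/(-156652741933/1442740) = -1442740/156652741933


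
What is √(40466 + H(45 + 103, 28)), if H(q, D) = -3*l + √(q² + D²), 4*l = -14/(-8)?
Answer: √(647435 + 64*√1418)/4 ≈ 201.53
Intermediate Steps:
l = 7/16 (l = (-14/(-8))/4 = (-14*(-⅛))/4 = (¼)*(7/4) = 7/16 ≈ 0.43750)
H(q, D) = -21/16 + √(D² + q²) (H(q, D) = -3*7/16 + √(q² + D²) = -21/16 + √(D² + q²))
√(40466 + H(45 + 103, 28)) = √(40466 + (-21/16 + √(28² + (45 + 103)²))) = √(40466 + (-21/16 + √(784 + 148²))) = √(40466 + (-21/16 + √(784 + 21904))) = √(40466 + (-21/16 + √22688)) = √(40466 + (-21/16 + 4*√1418)) = √(647435/16 + 4*√1418)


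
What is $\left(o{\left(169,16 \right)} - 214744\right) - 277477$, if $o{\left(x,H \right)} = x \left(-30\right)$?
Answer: $-497291$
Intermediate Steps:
$o{\left(x,H \right)} = - 30 x$
$\left(o{\left(169,16 \right)} - 214744\right) - 277477 = \left(\left(-30\right) 169 - 214744\right) - 277477 = \left(-5070 - 214744\right) - 277477 = -219814 - 277477 = -497291$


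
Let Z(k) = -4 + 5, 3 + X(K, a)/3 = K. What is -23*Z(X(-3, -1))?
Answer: -23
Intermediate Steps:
X(K, a) = -9 + 3*K
Z(k) = 1
-23*Z(X(-3, -1)) = -23*1 = -23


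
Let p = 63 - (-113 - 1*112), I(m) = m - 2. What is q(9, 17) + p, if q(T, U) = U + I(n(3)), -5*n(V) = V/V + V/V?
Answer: 1513/5 ≈ 302.60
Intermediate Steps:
n(V) = -⅖ (n(V) = -(V/V + V/V)/5 = -(1 + 1)/5 = -⅕*2 = -⅖)
I(m) = -2 + m
q(T, U) = -12/5 + U (q(T, U) = U + (-2 - ⅖) = U - 12/5 = -12/5 + U)
p = 288 (p = 63 - (-113 - 112) = 63 - 1*(-225) = 63 + 225 = 288)
q(9, 17) + p = (-12/5 + 17) + 288 = 73/5 + 288 = 1513/5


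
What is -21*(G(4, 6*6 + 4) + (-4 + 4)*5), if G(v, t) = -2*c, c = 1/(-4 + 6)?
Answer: 21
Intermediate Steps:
c = ½ (c = 1/2 = ½ ≈ 0.50000)
G(v, t) = -1 (G(v, t) = -2*½ = -1)
-21*(G(4, 6*6 + 4) + (-4 + 4)*5) = -21*(-1 + (-4 + 4)*5) = -21*(-1 + 0*5) = -21*(-1 + 0) = -21*(-1) = 21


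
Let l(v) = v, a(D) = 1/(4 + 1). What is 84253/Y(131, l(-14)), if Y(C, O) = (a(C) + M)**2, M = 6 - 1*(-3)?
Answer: 2106325/2116 ≈ 995.43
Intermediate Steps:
M = 9 (M = 6 + 3 = 9)
a(D) = 1/5
Y(C, O) = 2116/25 (Y(C, O) = (1/5 + 9)**2 = (46/5)**2 = 2116/25)
84253/Y(131, l(-14)) = 84253/(2116/25) = 84253*(25/2116) = 2106325/2116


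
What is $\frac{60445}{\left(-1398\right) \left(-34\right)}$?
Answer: $\frac{60445}{47532} \approx 1.2717$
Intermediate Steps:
$\frac{60445}{\left(-1398\right) \left(-34\right)} = \frac{60445}{47532}$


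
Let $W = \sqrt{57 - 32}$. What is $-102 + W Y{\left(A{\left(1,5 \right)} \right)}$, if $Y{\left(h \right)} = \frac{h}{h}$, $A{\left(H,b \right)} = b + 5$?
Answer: $-97$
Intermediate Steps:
$A{\left(H,b \right)} = 5 + b$
$W = 5$ ($W = \sqrt{25} = 5$)
$Y{\left(h \right)} = 1$
$-102 + W Y{\left(A{\left(1,5 \right)} \right)} = -102 + 5 \cdot 1 = -102 + 5 = -97$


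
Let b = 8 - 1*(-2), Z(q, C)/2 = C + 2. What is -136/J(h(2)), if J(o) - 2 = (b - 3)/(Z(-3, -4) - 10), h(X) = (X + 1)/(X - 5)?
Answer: -272/3 ≈ -90.667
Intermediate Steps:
Z(q, C) = 4 + 2*C (Z(q, C) = 2*(C + 2) = 2*(2 + C) = 4 + 2*C)
h(X) = (1 + X)/(-5 + X)
b = 10 (b = 8 + 2 = 10)
J(o) = 3/2 (J(o) = 2 + (10 - 3)/((4 + 2*(-4)) - 10) = 2 + 7/((4 - 8) - 10) = 2 + 7/(-4 - 10) = 2 + 7/(-14) = 2 + 7*(-1/14) = 2 - 1/2 = 3/2)
-136/J(h(2)) = -136/3/2 = -136*2/3 = -272/3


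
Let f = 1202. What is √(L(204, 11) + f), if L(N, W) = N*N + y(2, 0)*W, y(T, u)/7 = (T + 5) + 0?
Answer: √43357 ≈ 208.22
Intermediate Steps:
y(T, u) = 35 + 7*T (y(T, u) = 7*((T + 5) + 0) = 7*((5 + T) + 0) = 7*(5 + T) = 35 + 7*T)
L(N, W) = N² + 49*W (L(N, W) = N*N + (35 + 7*2)*W = N² + (35 + 14)*W = N² + 49*W)
√(L(204, 11) + f) = √((204² + 49*11) + 1202) = √((41616 + 539) + 1202) = √(42155 + 1202) = √43357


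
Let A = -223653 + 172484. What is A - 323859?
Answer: -375028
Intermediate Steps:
A = -51169
A - 323859 = -51169 - 323859 = -375028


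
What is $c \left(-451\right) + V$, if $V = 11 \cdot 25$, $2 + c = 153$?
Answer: $-67826$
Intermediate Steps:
$c = 151$ ($c = -2 + 153 = 151$)
$V = 275$
$c \left(-451\right) + V = 151 \left(-451\right) + 275 = -68101 + 275 = -67826$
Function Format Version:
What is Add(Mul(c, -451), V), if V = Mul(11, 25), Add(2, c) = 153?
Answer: -67826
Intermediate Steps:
c = 151 (c = Add(-2, 153) = 151)
V = 275
Add(Mul(c, -451), V) = Add(Mul(151, -451), 275) = Add(-68101, 275) = -67826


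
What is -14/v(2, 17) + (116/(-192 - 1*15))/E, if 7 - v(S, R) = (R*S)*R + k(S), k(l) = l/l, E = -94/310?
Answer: 5210383/2782494 ≈ 1.8726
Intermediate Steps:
E = -47/155 (E = -94*1/310 = -47/155 ≈ -0.30323)
k(l) = 1
v(S, R) = 6 - S*R² (v(S, R) = 7 - ((R*S)*R + 1) = 7 - (S*R² + 1) = 7 - (1 + S*R²) = 7 + (-1 - S*R²) = 6 - S*R²)
-14/v(2, 17) + (116/(-192 - 1*15))/E = -14/(6 - 1*2*17²) + (116/(-192 - 1*15))/(-47/155) = -14/(6 - 1*2*289) + (116/(-192 - 15))*(-155/47) = -14/(6 - 578) + (116/(-207))*(-155/47) = -14/(-572) + (116*(-1/207))*(-155/47) = -14*(-1/572) - 116/207*(-155/47) = 7/286 + 17980/9729 = 5210383/2782494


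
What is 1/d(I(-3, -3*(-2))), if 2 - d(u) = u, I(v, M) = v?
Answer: ⅕ ≈ 0.20000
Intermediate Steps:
d(u) = 2 - u
1/d(I(-3, -3*(-2))) = 1/(2 - 1*(-3)) = 1/(2 + 3) = 1/5 = ⅕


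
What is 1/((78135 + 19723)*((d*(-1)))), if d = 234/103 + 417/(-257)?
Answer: -26471/1681885446 ≈ -1.5739e-5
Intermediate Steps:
d = 17187/26471 (d = 234*(1/103) + 417*(-1/257) = 234/103 - 417/257 = 17187/26471 ≈ 0.64928)
1/((78135 + 19723)*((d*(-1)))) = 1/((78135 + 19723)*(((17187/26471)*(-1)))) = 1/(97858*(-17187/26471)) = (1/97858)*(-26471/17187) = -26471/1681885446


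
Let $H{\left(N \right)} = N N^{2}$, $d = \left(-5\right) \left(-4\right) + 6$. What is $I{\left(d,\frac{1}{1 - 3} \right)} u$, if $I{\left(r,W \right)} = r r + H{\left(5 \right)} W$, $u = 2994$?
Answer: $1836819$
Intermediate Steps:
$d = 26$ ($d = 20 + 6 = 26$)
$H{\left(N \right)} = N^{3}$
$I{\left(r,W \right)} = r^{2} + 125 W$ ($I{\left(r,W \right)} = r r + 5^{3} W = r^{2} + 125 W$)
$I{\left(d,\frac{1}{1 - 3} \right)} u = \left(26^{2} + \frac{125}{1 - 3}\right) 2994 = \left(676 + \frac{125}{-2}\right) 2994 = \left(676 + 125 \left(- \frac{1}{2}\right)\right) 2994 = \left(676 - \frac{125}{2}\right) 2994 = \frac{1227}{2} \cdot 2994 = 1836819$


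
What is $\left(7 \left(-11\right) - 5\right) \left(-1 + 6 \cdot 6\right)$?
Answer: $-2870$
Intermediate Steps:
$\left(7 \left(-11\right) - 5\right) \left(-1 + 6 \cdot 6\right) = \left(-77 - 5\right) \left(-1 + 36\right) = \left(-82\right) 35 = -2870$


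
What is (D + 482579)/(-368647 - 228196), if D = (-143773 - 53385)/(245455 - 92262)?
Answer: -73927527589/91432169699 ≈ -0.80855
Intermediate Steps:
D = -197158/153193 ≈ -1.2870
(D + 482579)/(-368647 - 228196) = (-197158/153193 + 482579)/(-368647 - 228196) = (73927527589/153193)/(-596843) = (73927527589/153193)*(-1/596843) = -73927527589/91432169699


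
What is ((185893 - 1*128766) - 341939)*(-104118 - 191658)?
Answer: 84240554112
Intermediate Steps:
((185893 - 1*128766) - 341939)*(-104118 - 191658) = ((185893 - 128766) - 341939)*(-295776) = (57127 - 341939)*(-295776) = -284812*(-295776) = 84240554112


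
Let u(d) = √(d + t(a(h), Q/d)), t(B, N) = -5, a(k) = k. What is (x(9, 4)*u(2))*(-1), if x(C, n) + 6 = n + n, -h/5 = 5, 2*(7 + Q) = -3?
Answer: -2*I*√3 ≈ -3.4641*I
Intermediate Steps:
Q = -17/2 (Q = -7 + (½)*(-3) = -7 - 3/2 = -17/2 ≈ -8.5000)
h = -25 (h = -5*5 = -25)
x(C, n) = -6 + 2*n (x(C, n) = -6 + (n + n) = -6 + 2*n)
u(d) = √(-5 + d) (u(d) = √(d - 5) = √(-5 + d))
(x(9, 4)*u(2))*(-1) = ((-6 + 2*4)*√(-5 + 2))*(-1) = ((-6 + 8)*√(-3))*(-1) = (2*(I*√3))*(-1) = (2*I*√3)*(-1) = -2*I*√3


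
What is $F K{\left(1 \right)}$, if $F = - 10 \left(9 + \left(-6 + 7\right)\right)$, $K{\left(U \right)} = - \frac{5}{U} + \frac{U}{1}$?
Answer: $400$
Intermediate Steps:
$K{\left(U \right)} = U - \frac{5}{U}$ ($K{\left(U \right)} = - \frac{5}{U} + U 1 = - \frac{5}{U} + U = U - \frac{5}{U}$)
$F = -100$ ($F = - 10 \left(9 + 1\right) = \left(-10\right) 10 = -100$)
$F K{\left(1 \right)} = - 100 \left(1 - \frac{5}{1}\right) = - 100 \left(1 - 5\right) = \left(-100\right) \left(-4\right) = 400$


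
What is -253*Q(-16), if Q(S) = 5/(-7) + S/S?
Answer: -506/7 ≈ -72.286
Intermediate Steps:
Q(S) = 2/7 (Q(S) = 5*(-⅐) + 1 = -5/7 + 1 = 2/7)
-253*Q(-16) = -253*2/7 = -506/7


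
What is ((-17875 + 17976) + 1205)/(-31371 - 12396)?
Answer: -1306/43767 ≈ -0.029840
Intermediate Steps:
((-17875 + 17976) + 1205)/(-31371 - 12396) = (101 + 1205)/(-43767) = 1306*(-1/43767) = -1306/43767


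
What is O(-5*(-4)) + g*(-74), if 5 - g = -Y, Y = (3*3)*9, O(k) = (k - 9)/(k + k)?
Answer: -254549/40 ≈ -6363.7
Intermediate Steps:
O(k) = (-9 + k)/(2*k) (O(k) = (-9 + k)/((2*k)) = (-9 + k)*(1/(2*k)) = (-9 + k)/(2*k))
Y = 81 (Y = 9*9 = 81)
g = 86 (g = 5 - (-1)*81 = 5 - 1*(-81) = 5 + 81 = 86)
O(-5*(-4)) + g*(-74) = (-9 - 5*(-4))/(2*((-5*(-4)))) + 86*(-74) = (½)*(-9 + 20)/20 - 6364 = (½)*(1/20)*11 - 6364 = 11/40 - 6364 = -254549/40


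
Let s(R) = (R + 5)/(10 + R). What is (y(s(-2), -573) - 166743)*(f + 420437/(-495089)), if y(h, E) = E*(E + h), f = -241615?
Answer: -38606863379806917/990178 ≈ -3.8990e+10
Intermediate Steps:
s(R) = (5 + R)/(10 + R)
(y(s(-2), -573) - 166743)*(f + 420437/(-495089)) = (-573*(-573 + (5 - 2)/(10 - 2)) - 166743)*(-241615 + 420437/(-495089)) = (-573*(-573 + 3/8) - 166743)*(-241615 + 420437*(-1/495089)) = (-573*(-573 + (⅛)*3) - 166743)*(-241615 - 420437/495089) = (-573*(-573 + 3/8) - 166743)*(-119621349172/495089) = (-573*(-4581/8) - 166743)*(-119621349172/495089) = (2624913/8 - 166743)*(-119621349172/495089) = (1290969/8)*(-119621349172/495089) = -38606863379806917/990178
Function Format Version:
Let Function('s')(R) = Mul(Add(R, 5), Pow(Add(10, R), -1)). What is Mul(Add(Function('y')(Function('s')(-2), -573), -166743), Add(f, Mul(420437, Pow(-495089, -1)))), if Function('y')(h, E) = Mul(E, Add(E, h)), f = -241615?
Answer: Rational(-38606863379806917, 990178) ≈ -3.8990e+10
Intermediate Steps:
Function('s')(R) = Mul(Pow(Add(10, R), -1), Add(5, R)) (Function('s')(R) = Mul(Add(5, R), Pow(Add(10, R), -1)) = Mul(Pow(Add(10, R), -1), Add(5, R)))
Mul(Add(Function('y')(Function('s')(-2), -573), -166743), Add(f, Mul(420437, Pow(-495089, -1)))) = Mul(Add(Mul(-573, Add(-573, Mul(Pow(Add(10, -2), -1), Add(5, -2)))), -166743), Add(-241615, Mul(420437, Pow(-495089, -1)))) = Mul(Add(Mul(-573, Add(-573, Mul(Pow(8, -1), 3))), -166743), Add(-241615, Mul(420437, Rational(-1, 495089)))) = Mul(Add(Mul(-573, Add(-573, Mul(Rational(1, 8), 3))), -166743), Add(-241615, Rational(-420437, 495089))) = Mul(Add(Mul(-573, Add(-573, Rational(3, 8))), -166743), Rational(-119621349172, 495089)) = Mul(Add(Mul(-573, Rational(-4581, 8)), -166743), Rational(-119621349172, 495089)) = Mul(Add(Rational(2624913, 8), -166743), Rational(-119621349172, 495089)) = Mul(Rational(1290969, 8), Rational(-119621349172, 495089)) = Rational(-38606863379806917, 990178)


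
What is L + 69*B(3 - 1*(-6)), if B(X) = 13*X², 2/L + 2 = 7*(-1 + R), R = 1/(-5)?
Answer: 1889077/26 ≈ 72657.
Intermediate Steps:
R = -⅕ ≈ -0.20000
L = -5/26 (L = 2/(-2 + 7*(-1 - ⅕)) = 2/(-2 + 7*(-6/5)) = 2/(-2 - 42/5) = 2/(-52/5) = 2*(-5/52) = -5/26 ≈ -0.19231)
L + 69*B(3 - 1*(-6)) = -5/26 + 69*(13*(3 - 1*(-6))²) = -5/26 + 69*(13*(3 + 6)²) = -5/26 + 69*(13*9²) = -5/26 + 69*(13*81) = -5/26 + 69*1053 = -5/26 + 72657 = 1889077/26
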